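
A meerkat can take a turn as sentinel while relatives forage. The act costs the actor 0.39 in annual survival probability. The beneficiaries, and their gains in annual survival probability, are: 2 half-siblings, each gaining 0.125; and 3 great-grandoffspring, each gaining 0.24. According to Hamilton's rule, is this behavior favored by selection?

Hamilton's rule: the trait is favored when the sum of r·B over every recipient exceeds the actor's cost C.
r to a half-sibling = 0.25 (half-sibs share one parent — one path of length 2: r = (1/2)^2 = 1/4).
r to a great-grandoffspring = 1/8 (three parent–offspring links: r = (1/2)^3 = 1/8).
Summing one r·B term per recipient: 2·0.25·0.125 + 3·0.125·0.24 = 0.1525.
0.1525 < 0.39: the indirect benefit is less than the cost.

No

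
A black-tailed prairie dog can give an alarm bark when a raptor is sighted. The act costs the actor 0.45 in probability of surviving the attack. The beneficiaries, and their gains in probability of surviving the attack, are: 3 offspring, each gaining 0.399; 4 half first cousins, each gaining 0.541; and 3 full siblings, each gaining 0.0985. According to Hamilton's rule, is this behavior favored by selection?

Yes

Hamilton's rule: the trait is favored when the sum of r·B over every recipient exceeds the actor's cost C.
r to an offspring = 0.5 (one parent–offspring link: r = (1/2)^1 = 1/2).
r to a half first cousin = 0.0625 (half first cousins share one grandparent — one path of length 4: r = (1/2)^4 = 1/16).
r to a full sibling = 1/2 (full sibs share both parents — two paths of length 2: r = 2·(1/2)^2 = 1/2).
Summing one r·B term per recipient: 3·0.5·0.399 + 4·0.0625·0.541 + 3·0.5·0.0985 = 0.8815.
0.8815 > 0.45: the indirect benefit exceeds the cost.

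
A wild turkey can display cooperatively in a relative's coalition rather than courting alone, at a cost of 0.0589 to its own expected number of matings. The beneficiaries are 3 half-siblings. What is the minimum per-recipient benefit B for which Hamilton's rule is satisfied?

0.0785

r to a half-sibling = 0.25 (half-sibs share one parent — one path of length 2: r = (1/2)^2 = 1/4).
Hamilton's rule with n recipients of equal r: n·r·B > C, so B > C/(n·r) = 0.0589/(3·0.25) = 0.0785.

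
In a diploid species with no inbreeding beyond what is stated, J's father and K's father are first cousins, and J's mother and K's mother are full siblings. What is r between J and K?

0.15625

Independent pedigree routes through distinct common ancestors add.
J and K are related in two ways: second cousins through their fathers (r = 1/32) and first cousins through their mothers (r = 1/8).
r = 1/32 + 1/8 = 0.15625.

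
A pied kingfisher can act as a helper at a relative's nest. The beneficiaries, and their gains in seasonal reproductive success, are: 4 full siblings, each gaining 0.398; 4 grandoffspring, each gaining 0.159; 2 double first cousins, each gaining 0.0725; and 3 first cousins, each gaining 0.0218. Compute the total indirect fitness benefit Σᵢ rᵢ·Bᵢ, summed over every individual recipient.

0.999425

r to a full sibling = 0.5 (full sibs share both parents — two paths of length 2: r = 2·(1/2)^2 = 1/2).
r to a grandoffspring = 0.25 (two parent–offspring links: r = (1/2)^2 = 1/4).
r to a double first cousin = 1/4 (double first cousins share both grandparent pairs — four paths of length 4: r = 4·(1/2)^4 = 1/4).
r to a first cousin = 1/8 (first cousins share one grandparent pair — two paths of length 4: r = 2·(1/2)^4 = 1/8).
Summing one r·B term per recipient: 4·0.5·0.398 + 4·0.25·0.159 + 2·0.25·0.0725 + 3·0.125·0.0218 = 0.999425.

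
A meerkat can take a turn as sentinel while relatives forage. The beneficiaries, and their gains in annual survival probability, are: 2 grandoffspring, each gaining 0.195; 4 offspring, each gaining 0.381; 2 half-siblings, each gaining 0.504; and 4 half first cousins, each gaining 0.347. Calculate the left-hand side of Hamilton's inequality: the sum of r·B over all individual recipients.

1.19825

r to a grandoffspring = 0.25 (two parent–offspring links: r = (1/2)^2 = 1/4).
r to an offspring = 1/2 (one parent–offspring link: r = (1/2)^1 = 1/2).
r to a half-sibling = 0.25 (half-sibs share one parent — one path of length 2: r = (1/2)^2 = 1/4).
r to a half first cousin = 0.0625 (half first cousins share one grandparent — one path of length 4: r = (1/2)^4 = 1/16).
Summing one r·B term per recipient: 2·0.25·0.195 + 4·0.5·0.381 + 2·0.25·0.504 + 4·0.0625·0.347 = 1.19825.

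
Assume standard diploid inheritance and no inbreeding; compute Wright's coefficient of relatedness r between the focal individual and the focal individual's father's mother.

0.25

Each parent–offspring link contributes a factor of 1/2, and independent paths through distinct common ancestors add.
Two parent–offspring links: r = (1/2)^2 = 1/4.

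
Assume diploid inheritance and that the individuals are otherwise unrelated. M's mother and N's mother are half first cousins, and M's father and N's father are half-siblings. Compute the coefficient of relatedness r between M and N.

0.078125

Independent pedigree routes through distinct common ancestors add.
M and N are related in two ways: half second cousins through their mothers (r = 1/64) and half first cousins through their fathers (r = 1/16).
r = 1/64 + 1/16 = 0.078125.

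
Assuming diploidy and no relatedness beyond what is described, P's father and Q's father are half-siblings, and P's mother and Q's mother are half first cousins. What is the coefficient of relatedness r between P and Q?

0.078125

Wright's path rule: contributions from independent ancestry routes add.
P and Q are related in two ways: half first cousins through their fathers (r = 1/16) and half second cousins through their mothers (r = 1/64).
r = 1/16 + 1/64 = 0.078125.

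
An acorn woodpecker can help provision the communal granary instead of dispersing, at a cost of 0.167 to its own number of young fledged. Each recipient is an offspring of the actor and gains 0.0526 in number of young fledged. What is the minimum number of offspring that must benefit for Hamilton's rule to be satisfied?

r to an offspring = 0.5 (one parent–offspring link: r = (1/2)^1 = 1/2).
Hamilton's rule: n·r·B > C  ⇒  n > C/(r·B) = 0.167/(0.5·0.0526) = 6.35.
The smallest integer exceeding 6.35 is 7.

7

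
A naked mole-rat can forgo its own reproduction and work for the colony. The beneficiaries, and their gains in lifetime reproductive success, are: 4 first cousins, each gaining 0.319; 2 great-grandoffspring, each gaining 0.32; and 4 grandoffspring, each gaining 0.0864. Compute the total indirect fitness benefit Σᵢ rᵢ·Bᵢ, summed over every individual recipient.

r to a first cousin = 1/8 (first cousins share one grandparent pair — two paths of length 4: r = 2·(1/2)^4 = 1/8).
r to a great-grandoffspring = 0.125 (three parent–offspring links: r = (1/2)^3 = 1/8).
r to a grandoffspring = 0.25 (two parent–offspring links: r = (1/2)^2 = 1/4).
Summing one r·B term per recipient: 4·0.125·0.319 + 2·0.125·0.32 + 4·0.25·0.0864 = 0.3259.

0.3259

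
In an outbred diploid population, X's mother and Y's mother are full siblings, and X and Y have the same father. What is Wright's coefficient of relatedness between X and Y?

With two independent routes of shared ancestry, r is the sum of the two contributions.
X and Y are related in two ways: first cousins through their mothers (r = 1/8) and half-sibs through their shared father (r = 1/4).
r = 1/8 + 1/4 = 0.375.

0.375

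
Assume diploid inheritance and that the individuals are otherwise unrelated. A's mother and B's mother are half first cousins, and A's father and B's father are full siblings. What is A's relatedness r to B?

0.140625

With two independent routes of shared ancestry, r is the sum of the two contributions.
A and B are related in two ways: half second cousins through their mothers (r = 1/64) and first cousins through their fathers (r = 1/8).
r = 1/64 + 1/8 = 0.140625.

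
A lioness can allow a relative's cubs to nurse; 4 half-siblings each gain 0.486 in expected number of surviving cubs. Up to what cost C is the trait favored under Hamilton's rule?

r to a half-sibling = 0.25 (half-sibs share one parent — one path of length 2: r = (1/2)^2 = 1/4).
Hamilton's rule: n·r·B > C, so the trait is favored while C < n·r·B = 4·0.25·0.486 = 0.486.

0.486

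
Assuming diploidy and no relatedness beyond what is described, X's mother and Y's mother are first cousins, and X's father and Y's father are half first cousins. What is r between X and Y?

0.046875

With two independent routes of shared ancestry, r is the sum of the two contributions.
X and Y are related in two ways: second cousins through their mothers (r = 1/32) and half second cousins through their fathers (r = 1/64).
r = 1/32 + 1/64 = 0.046875.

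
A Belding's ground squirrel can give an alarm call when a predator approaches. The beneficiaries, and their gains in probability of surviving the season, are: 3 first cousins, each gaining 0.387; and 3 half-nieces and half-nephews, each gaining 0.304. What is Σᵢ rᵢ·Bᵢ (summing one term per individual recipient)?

r to a first cousin = 1/8 (first cousins share one grandparent pair — two paths of length 4: r = 2·(1/2)^4 = 1/8).
r to a half-niece or half-nephew = 1/8 (half-aunt/uncle↔niece/nephew: one path of length 3: r = (1/2)^3 = 1/8).
Summing one r·B term per recipient: 3·0.125·0.387 + 3·0.125·0.304 = 0.259125.

0.259125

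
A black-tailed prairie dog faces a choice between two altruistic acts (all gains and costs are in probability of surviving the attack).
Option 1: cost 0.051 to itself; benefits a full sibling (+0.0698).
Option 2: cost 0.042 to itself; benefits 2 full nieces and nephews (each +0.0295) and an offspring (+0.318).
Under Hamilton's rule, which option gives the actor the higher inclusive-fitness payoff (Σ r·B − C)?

Option 2

Option 1: r to a full sibling = 0.5.
Option 1: Σ r·B − C = (1·0.5·0.0698) − 0.051 = -0.0161.
Option 2: r to a full niece or nephew = 0.25.
Option 2: r to an offspring = 0.5.
Option 2: Σ r·B − C = (2·0.25·0.0295 + 1·0.5·0.318) − 0.042 = 0.13175.
Option 2 has the higher net inclusive-fitness payoff.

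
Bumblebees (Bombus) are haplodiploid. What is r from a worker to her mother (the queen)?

0.5

One meiotic link between diploid queen and diploid daughter: r = 1/2.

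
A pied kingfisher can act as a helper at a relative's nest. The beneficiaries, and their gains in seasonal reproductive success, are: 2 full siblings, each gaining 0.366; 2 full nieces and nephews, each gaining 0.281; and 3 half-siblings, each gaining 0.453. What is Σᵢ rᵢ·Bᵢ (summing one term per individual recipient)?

0.84625

r to a full sibling = 1/2 (full sibs share both parents — two paths of length 2: r = 2·(1/2)^2 = 1/2).
r to a full niece or nephew = 1/4 (full aunt/uncle↔niece/nephew: two paths of length 3 through the shared grandparent pair: r = 2·(1/2)^3 = 1/4).
r to a half-sibling = 1/4 (half-sibs share one parent — one path of length 2: r = (1/2)^2 = 1/4).
Summing one r·B term per recipient: 2·0.5·0.366 + 2·0.25·0.281 + 3·0.25·0.453 = 0.84625.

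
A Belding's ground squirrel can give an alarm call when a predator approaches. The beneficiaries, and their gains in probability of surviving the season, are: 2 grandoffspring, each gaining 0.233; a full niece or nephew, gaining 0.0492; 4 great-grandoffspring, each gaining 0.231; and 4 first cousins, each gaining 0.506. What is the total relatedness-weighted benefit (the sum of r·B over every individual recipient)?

0.4973

r to a grandoffspring = 0.25 (two parent–offspring links: r = (1/2)^2 = 1/4).
r to a full niece or nephew = 0.25 (full aunt/uncle↔niece/nephew: two paths of length 3 through the shared grandparent pair: r = 2·(1/2)^3 = 1/4).
r to a great-grandoffspring = 1/8 (three parent–offspring links: r = (1/2)^3 = 1/8).
r to a first cousin = 1/8 (first cousins share one grandparent pair — two paths of length 4: r = 2·(1/2)^4 = 1/8).
Summing one r·B term per recipient: 2·0.25·0.233 + 1·0.25·0.0492 + 4·0.125·0.231 + 4·0.125·0.506 = 0.4973.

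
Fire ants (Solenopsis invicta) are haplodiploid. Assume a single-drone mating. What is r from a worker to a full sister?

Haplodiploid full sisters inherit their father's entire haploid genome identically (contributing 1/2) and on average half of their mother's contribution (1/2 · 1/2 = 1/4); r = 1/2 + 1/4 = 3/4.

0.75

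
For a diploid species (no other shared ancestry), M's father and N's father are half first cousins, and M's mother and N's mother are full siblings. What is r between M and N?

0.140625

Wright's path rule: contributions from independent ancestry routes add.
M and N are related in two ways: half second cousins through their fathers (r = 1/64) and first cousins through their mothers (r = 1/8).
r = 1/64 + 1/8 = 9/64 = 0.140625.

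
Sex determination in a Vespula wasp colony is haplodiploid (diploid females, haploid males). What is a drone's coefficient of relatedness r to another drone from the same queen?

0.5

Haploid brothers each carry a random half of the queen's diploid genome, so on average they share half: r = 1/2.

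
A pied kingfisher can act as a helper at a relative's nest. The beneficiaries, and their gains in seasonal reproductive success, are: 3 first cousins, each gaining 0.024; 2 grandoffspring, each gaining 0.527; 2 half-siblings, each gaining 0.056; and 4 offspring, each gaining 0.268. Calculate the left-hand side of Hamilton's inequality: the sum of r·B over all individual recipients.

r to a first cousin = 1/8 (first cousins share one grandparent pair — two paths of length 4: r = 2·(1/2)^4 = 1/8).
r to a grandoffspring = 1/4 (two parent–offspring links: r = (1/2)^2 = 1/4).
r to a half-sibling = 1/4 (half-sibs share one parent — one path of length 2: r = (1/2)^2 = 1/4).
r to an offspring = 1/2 (one parent–offspring link: r = (1/2)^1 = 1/2).
Summing one r·B term per recipient: 3·0.125·0.024 + 2·0.25·0.527 + 2·0.25·0.056 + 4·0.5·0.268 = 0.8365.

0.8365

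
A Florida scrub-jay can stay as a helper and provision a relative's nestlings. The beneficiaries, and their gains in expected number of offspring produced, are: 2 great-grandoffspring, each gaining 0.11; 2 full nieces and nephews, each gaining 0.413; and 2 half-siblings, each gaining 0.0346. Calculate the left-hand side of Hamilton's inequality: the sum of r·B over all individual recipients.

0.2513

r to a great-grandoffspring = 1/8 (three parent–offspring links: r = (1/2)^3 = 1/8).
r to a full niece or nephew = 1/4 (full aunt/uncle↔niece/nephew: two paths of length 3 through the shared grandparent pair: r = 2·(1/2)^3 = 1/4).
r to a half-sibling = 0.25 (half-sibs share one parent — one path of length 2: r = (1/2)^2 = 1/4).
Summing one r·B term per recipient: 2·0.125·0.11 + 2·0.25·0.413 + 2·0.25·0.0346 = 0.2513.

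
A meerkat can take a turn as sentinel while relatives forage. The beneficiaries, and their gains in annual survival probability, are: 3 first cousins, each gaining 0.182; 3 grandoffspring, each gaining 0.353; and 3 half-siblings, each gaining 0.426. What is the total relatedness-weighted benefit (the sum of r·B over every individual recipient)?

r to a first cousin = 0.125 (first cousins share one grandparent pair — two paths of length 4: r = 2·(1/2)^4 = 1/8).
r to a grandoffspring = 1/4 (two parent–offspring links: r = (1/2)^2 = 1/4).
r to a half-sibling = 0.25 (half-sibs share one parent — one path of length 2: r = (1/2)^2 = 1/4).
Summing one r·B term per recipient: 3·0.125·0.182 + 3·0.25·0.353 + 3·0.25·0.426 = 0.6525.

0.6525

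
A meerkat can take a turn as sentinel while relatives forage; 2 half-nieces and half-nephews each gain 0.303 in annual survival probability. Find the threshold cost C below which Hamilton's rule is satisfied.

0.07575

r to a half-niece or half-nephew = 0.125 (half-aunt/uncle↔niece/nephew: one path of length 3: r = (1/2)^3 = 1/8).
Hamilton's rule: n·r·B > C, so the trait is favored while C < n·r·B = 2·0.125·0.303 = 0.07575.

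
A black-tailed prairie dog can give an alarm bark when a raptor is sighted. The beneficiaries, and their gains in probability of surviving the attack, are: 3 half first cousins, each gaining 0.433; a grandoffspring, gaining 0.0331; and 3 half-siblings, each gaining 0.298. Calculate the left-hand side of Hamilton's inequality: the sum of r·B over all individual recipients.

r to a half first cousin = 0.0625 (half first cousins share one grandparent — one path of length 4: r = (1/2)^4 = 1/16).
r to a grandoffspring = 0.25 (two parent–offspring links: r = (1/2)^2 = 1/4).
r to a half-sibling = 1/4 (half-sibs share one parent — one path of length 2: r = (1/2)^2 = 1/4).
Summing one r·B term per recipient: 3·0.0625·0.433 + 1·0.25·0.0331 + 3·0.25·0.298 = 0.3129625.

0.3129625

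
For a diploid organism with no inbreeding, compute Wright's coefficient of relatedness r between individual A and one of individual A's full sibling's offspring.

Each parent–offspring link contributes a factor of 1/2, and independent paths through distinct common ancestors add.
Full aunt/uncle↔niece/nephew: two paths of length 3 through the shared grandparent pair: r = 2·(1/2)^3 = 1/4.

0.25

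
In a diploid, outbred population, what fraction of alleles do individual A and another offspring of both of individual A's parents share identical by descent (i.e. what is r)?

Each parent–offspring link contributes a factor of 1/2, and independent paths through distinct common ancestors add.
Full sibs share both parents — two paths of length 2: r = 2·(1/2)^2 = 1/2.

0.5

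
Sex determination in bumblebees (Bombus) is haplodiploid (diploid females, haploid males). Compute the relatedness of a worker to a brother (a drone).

Her haploid brother carries none of their father's genes and a random half of their mother's genome; that half matches the maternal half of her own genome with probability 1/2: r = 1/2 · 1/2 = 1/4.

0.25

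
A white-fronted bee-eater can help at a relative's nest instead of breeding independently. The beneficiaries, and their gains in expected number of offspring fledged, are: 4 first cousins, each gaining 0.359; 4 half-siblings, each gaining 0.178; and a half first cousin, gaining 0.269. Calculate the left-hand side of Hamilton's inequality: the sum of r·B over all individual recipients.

0.3743125

r to a first cousin = 1/8 (first cousins share one grandparent pair — two paths of length 4: r = 2·(1/2)^4 = 1/8).
r to a half-sibling = 0.25 (half-sibs share one parent — one path of length 2: r = (1/2)^2 = 1/4).
r to a half first cousin = 0.0625 (half first cousins share one grandparent — one path of length 4: r = (1/2)^4 = 1/16).
Summing one r·B term per recipient: 4·0.125·0.359 + 4·0.25·0.178 + 1·0.0625·0.269 = 0.3743125.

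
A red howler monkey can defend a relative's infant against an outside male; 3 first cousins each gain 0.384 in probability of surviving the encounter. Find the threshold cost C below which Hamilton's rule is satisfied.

r to a first cousin = 0.125 (first cousins share one grandparent pair — two paths of length 4: r = 2·(1/2)^4 = 1/8).
Hamilton's rule: n·r·B > C, so the trait is favored while C < n·r·B = 3·0.125·0.384 = 0.144.

0.144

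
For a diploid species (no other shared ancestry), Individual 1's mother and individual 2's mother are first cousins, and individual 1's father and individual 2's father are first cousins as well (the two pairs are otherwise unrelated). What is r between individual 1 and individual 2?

0.0625

Relatedness sums over independent paths through distinct common ancestors.
Individual 1 and individual 2 are related in two ways: second cousins through their mothers (r = 1/32) and second cousins through their fathers (r = 1/32).
r = 1/32 + 1/32 = 0.0625.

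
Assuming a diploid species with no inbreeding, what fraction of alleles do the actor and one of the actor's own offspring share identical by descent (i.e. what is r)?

Each parent–offspring link contributes a factor of 1/2, and independent paths through distinct common ancestors add.
One parent–offspring link: r = (1/2)^1 = 1/2.

0.5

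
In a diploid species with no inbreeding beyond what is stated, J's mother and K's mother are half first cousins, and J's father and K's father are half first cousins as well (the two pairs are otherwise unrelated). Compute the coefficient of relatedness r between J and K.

Independent pedigree routes through distinct common ancestors add.
J and K are related in two ways: half second cousins through their mothers (r = 1/64) and half second cousins through their fathers (r = 1/64).
r = 1/64 + 1/64 = 1/32 = 0.03125.

0.03125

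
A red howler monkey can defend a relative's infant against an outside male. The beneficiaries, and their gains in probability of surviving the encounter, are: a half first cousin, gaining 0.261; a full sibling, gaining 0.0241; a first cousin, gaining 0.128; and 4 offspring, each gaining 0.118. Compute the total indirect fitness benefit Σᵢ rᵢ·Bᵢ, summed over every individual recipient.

0.2803625

r to a half first cousin = 1/16 (half first cousins share one grandparent — one path of length 4: r = (1/2)^4 = 1/16).
r to a full sibling = 1/2 (full sibs share both parents — two paths of length 2: r = 2·(1/2)^2 = 1/2).
r to a first cousin = 0.125 (first cousins share one grandparent pair — two paths of length 4: r = 2·(1/2)^4 = 1/8).
r to an offspring = 1/2 (one parent–offspring link: r = (1/2)^1 = 1/2).
Summing one r·B term per recipient: 1·0.0625·0.261 + 1·0.5·0.0241 + 1·0.125·0.128 + 4·0.5·0.118 = 0.2803625.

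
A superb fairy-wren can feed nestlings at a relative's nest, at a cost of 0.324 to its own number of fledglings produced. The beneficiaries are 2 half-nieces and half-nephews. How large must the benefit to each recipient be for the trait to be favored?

1.296

r to a half-niece or half-nephew = 1/8 (half-aunt/uncle↔niece/nephew: one path of length 3: r = (1/2)^3 = 1/8).
Hamilton's rule with n recipients of equal r: n·r·B > C, so B > C/(n·r) = 0.324/(2·0.125) = 1.296.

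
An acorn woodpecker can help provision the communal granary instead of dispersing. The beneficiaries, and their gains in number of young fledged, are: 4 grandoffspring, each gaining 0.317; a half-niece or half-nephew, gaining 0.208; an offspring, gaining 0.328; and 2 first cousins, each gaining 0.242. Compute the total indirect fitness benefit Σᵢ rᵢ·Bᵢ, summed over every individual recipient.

0.5675

r to a grandoffspring = 0.25 (two parent–offspring links: r = (1/2)^2 = 1/4).
r to a half-niece or half-nephew = 0.125 (half-aunt/uncle↔niece/nephew: one path of length 3: r = (1/2)^3 = 1/8).
r to an offspring = 0.5 (one parent–offspring link: r = (1/2)^1 = 1/2).
r to a first cousin = 0.125 (first cousins share one grandparent pair — two paths of length 4: r = 2·(1/2)^4 = 1/8).
Summing one r·B term per recipient: 4·0.25·0.317 + 1·0.125·0.208 + 1·0.5·0.328 + 2·0.125·0.242 = 0.5675.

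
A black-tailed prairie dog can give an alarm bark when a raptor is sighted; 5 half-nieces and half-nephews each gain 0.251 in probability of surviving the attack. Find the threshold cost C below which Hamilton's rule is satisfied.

r to a half-niece or half-nephew = 1/8 (half-aunt/uncle↔niece/nephew: one path of length 3: r = (1/2)^3 = 1/8).
Hamilton's rule: n·r·B > C, so the trait is favored while C < n·r·B = 5·0.125·0.251 = 0.156875.

0.156875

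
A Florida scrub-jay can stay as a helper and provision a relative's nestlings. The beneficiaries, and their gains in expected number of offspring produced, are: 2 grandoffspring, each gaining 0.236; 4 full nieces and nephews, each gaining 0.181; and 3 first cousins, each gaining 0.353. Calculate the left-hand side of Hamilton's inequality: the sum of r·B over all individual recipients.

0.431375

r to a grandoffspring = 0.25 (two parent–offspring links: r = (1/2)^2 = 1/4).
r to a full niece or nephew = 1/4 (full aunt/uncle↔niece/nephew: two paths of length 3 through the shared grandparent pair: r = 2·(1/2)^3 = 1/4).
r to a first cousin = 0.125 (first cousins share one grandparent pair — two paths of length 4: r = 2·(1/2)^4 = 1/8).
Summing one r·B term per recipient: 2·0.25·0.236 + 4·0.25·0.181 + 3·0.125·0.353 = 0.431375.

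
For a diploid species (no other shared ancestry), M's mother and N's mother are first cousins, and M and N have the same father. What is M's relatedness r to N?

Relatedness sums over independent paths through distinct common ancestors.
M and N are related in two ways: second cousins through their mothers (r = 1/32) and half-sibs through their shared father (r = 1/4).
r = 1/32 + 1/4 = 0.28125.

0.28125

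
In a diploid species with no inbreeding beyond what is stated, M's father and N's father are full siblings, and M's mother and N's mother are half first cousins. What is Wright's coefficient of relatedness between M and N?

With two independent routes of shared ancestry, r is the sum of the two contributions.
M and N are related in two ways: first cousins through their fathers (r = 1/8) and half second cousins through their mothers (r = 1/64).
r = 1/8 + 1/64 = 0.140625.

0.140625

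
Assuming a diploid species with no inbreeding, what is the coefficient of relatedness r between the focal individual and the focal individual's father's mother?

0.25

Each parent–offspring link contributes a factor of 1/2, and independent paths through distinct common ancestors add.
Two parent–offspring links: r = (1/2)^2 = 1/4.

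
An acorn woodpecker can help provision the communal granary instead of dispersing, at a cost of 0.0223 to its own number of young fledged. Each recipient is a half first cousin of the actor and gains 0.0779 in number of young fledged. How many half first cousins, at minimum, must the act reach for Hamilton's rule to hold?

5

r to a half first cousin = 1/16 (half first cousins share one grandparent — one path of length 4: r = (1/2)^4 = 1/16).
Hamilton's rule: n·r·B > C  ⇒  n > C/(r·B) = 0.0223/(0.0625·0.0779) = 4.58.
The smallest integer exceeding 4.58 is 5.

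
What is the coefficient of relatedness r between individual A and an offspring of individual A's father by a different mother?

Each parent–offspring link contributes a factor of 1/2, and independent paths through distinct common ancestors add.
Half-sibs share one parent — one path of length 2: r = (1/2)^2 = 1/4.

0.25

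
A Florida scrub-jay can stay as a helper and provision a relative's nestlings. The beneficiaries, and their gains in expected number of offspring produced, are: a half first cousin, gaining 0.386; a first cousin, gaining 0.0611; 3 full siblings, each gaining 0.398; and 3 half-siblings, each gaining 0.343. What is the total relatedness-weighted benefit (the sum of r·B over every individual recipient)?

r to a half first cousin = 1/16 (half first cousins share one grandparent — one path of length 4: r = (1/2)^4 = 1/16).
r to a first cousin = 1/8 (first cousins share one grandparent pair — two paths of length 4: r = 2·(1/2)^4 = 1/8).
r to a full sibling = 1/2 (full sibs share both parents — two paths of length 2: r = 2·(1/2)^2 = 1/2).
r to a half-sibling = 0.25 (half-sibs share one parent — one path of length 2: r = (1/2)^2 = 1/4).
Summing one r·B term per recipient: 1·0.0625·0.386 + 1·0.125·0.0611 + 3·0.5·0.398 + 3·0.25·0.343 = 0.8860125.

0.8860125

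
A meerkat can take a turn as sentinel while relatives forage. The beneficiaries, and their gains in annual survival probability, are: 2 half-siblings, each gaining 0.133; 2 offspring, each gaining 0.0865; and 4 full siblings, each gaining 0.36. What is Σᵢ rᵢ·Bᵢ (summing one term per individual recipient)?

r to a half-sibling = 0.25 (half-sibs share one parent — one path of length 2: r = (1/2)^2 = 1/4).
r to an offspring = 1/2 (one parent–offspring link: r = (1/2)^1 = 1/2).
r to a full sibling = 0.5 (full sibs share both parents — two paths of length 2: r = 2·(1/2)^2 = 1/2).
Summing one r·B term per recipient: 2·0.25·0.133 + 2·0.5·0.0865 + 4·0.5·0.36 = 0.873.

0.873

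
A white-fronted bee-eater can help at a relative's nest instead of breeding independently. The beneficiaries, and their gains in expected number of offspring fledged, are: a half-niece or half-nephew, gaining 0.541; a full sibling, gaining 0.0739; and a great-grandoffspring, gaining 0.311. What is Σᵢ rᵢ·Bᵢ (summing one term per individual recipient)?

r to a half-niece or half-nephew = 1/8 (half-aunt/uncle↔niece/nephew: one path of length 3: r = (1/2)^3 = 1/8).
r to a full sibling = 0.5 (full sibs share both parents — two paths of length 2: r = 2·(1/2)^2 = 1/2).
r to a great-grandoffspring = 1/8 (three parent–offspring links: r = (1/2)^3 = 1/8).
Summing one r·B term per recipient: 1·0.125·0.541 + 1·0.5·0.0739 + 1·0.125·0.311 = 0.14345.

0.14345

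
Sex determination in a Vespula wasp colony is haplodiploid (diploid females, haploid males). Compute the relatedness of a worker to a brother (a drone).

0.25

Her haploid brother carries none of their father's genes and a random half of their mother's genome; that half matches the maternal half of her own genome with probability 1/2: r = 1/2 · 1/2 = 1/4.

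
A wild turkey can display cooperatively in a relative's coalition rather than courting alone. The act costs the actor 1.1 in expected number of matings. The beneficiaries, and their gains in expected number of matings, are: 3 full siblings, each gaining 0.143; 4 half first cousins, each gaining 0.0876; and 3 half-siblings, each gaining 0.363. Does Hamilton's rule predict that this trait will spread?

Hamilton's rule: the trait is favored when the sum of r·B over every recipient exceeds the actor's cost C.
r to a full sibling = 0.5 (full sibs share both parents — two paths of length 2: r = 2·(1/2)^2 = 1/2).
r to a half first cousin = 0.0625 (half first cousins share one grandparent — one path of length 4: r = (1/2)^4 = 1/16).
r to a half-sibling = 1/4 (half-sibs share one parent — one path of length 2: r = (1/2)^2 = 1/4).
Summing one r·B term per recipient: 3·0.5·0.143 + 4·0.0625·0.0876 + 3·0.25·0.363 = 0.50865.
0.50865 < 1.1: the indirect benefit is less than the cost.

No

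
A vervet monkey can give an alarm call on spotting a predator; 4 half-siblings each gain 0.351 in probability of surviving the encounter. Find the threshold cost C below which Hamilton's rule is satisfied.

r to a half-sibling = 0.25 (half-sibs share one parent — one path of length 2: r = (1/2)^2 = 1/4).
Hamilton's rule: n·r·B > C, so the trait is favored while C < n·r·B = 4·0.25·0.351 = 0.351.

0.351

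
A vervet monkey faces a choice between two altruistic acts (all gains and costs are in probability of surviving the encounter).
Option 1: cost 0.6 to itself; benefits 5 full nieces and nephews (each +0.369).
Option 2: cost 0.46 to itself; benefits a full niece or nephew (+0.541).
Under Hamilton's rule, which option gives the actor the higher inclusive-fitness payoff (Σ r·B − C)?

Option 1

Option 1: r to a full niece or nephew = 0.25.
Option 1: Σ r·B − C = (5·0.25·0.369) − 0.6 = -0.13875.
Option 2: r to a full niece or nephew = 0.25.
Option 2: Σ r·B − C = (1·0.25·0.541) − 0.46 = -0.32475.
Option 1 has the higher net inclusive-fitness payoff.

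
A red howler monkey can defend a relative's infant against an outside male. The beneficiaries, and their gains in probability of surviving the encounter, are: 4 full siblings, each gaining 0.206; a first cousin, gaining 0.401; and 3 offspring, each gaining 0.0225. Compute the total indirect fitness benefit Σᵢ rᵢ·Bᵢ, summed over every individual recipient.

r to a full sibling = 0.5 (full sibs share both parents — two paths of length 2: r = 2·(1/2)^2 = 1/2).
r to a first cousin = 1/8 (first cousins share one grandparent pair — two paths of length 4: r = 2·(1/2)^4 = 1/8).
r to an offspring = 0.5 (one parent–offspring link: r = (1/2)^1 = 1/2).
Summing one r·B term per recipient: 4·0.5·0.206 + 1·0.125·0.401 + 3·0.5·0.0225 = 0.495875.

0.495875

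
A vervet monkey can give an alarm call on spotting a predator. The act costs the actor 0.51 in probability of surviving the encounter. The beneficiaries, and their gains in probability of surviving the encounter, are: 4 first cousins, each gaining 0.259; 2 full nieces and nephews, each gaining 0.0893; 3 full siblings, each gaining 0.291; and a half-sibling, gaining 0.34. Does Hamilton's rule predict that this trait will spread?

Yes

Hamilton's rule: the trait is favored when the sum of r·B over every recipient exceeds the actor's cost C.
r to a first cousin = 1/8 (first cousins share one grandparent pair — two paths of length 4: r = 2·(1/2)^4 = 1/8).
r to a full niece or nephew = 0.25 (full aunt/uncle↔niece/nephew: two paths of length 3 through the shared grandparent pair: r = 2·(1/2)^3 = 1/4).
r to a full sibling = 0.5 (full sibs share both parents — two paths of length 2: r = 2·(1/2)^2 = 1/2).
r to a half-sibling = 1/4 (half-sibs share one parent — one path of length 2: r = (1/2)^2 = 1/4).
Summing one r·B term per recipient: 4·0.125·0.259 + 2·0.25·0.0893 + 3·0.5·0.291 + 1·0.25·0.34 = 0.69565.
0.69565 > 0.51: the indirect benefit exceeds the cost.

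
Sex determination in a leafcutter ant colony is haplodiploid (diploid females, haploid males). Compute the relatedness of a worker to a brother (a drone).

0.25

Her haploid brother carries none of their father's genes and a random half of their mother's genome; that half matches the maternal half of her own genome with probability 1/2: r = 1/2 · 1/2 = 1/4.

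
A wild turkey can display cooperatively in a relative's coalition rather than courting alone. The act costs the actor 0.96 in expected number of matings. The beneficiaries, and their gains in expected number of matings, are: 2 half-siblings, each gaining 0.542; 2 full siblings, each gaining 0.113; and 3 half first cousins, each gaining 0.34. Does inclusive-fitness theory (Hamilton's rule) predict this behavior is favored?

No

Hamilton's rule: the trait is favored when the sum of r·B over every recipient exceeds the actor's cost C.
r to a half-sibling = 1/4 (half-sibs share one parent — one path of length 2: r = (1/2)^2 = 1/4).
r to a full sibling = 0.5 (full sibs share both parents — two paths of length 2: r = 2·(1/2)^2 = 1/2).
r to a half first cousin = 0.0625 (half first cousins share one grandparent — one path of length 4: r = (1/2)^4 = 1/16).
Summing one r·B term per recipient: 2·0.25·0.542 + 2·0.5·0.113 + 3·0.0625·0.34 = 0.44775.
0.44775 < 0.96: the indirect benefit is less than the cost.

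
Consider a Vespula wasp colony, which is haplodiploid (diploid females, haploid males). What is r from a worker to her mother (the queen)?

One meiotic link between diploid queen and diploid daughter: r = 1/2.

0.5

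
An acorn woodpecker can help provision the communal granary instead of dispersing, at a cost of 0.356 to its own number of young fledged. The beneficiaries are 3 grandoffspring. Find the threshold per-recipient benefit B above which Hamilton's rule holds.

r to a grandoffspring = 0.25 (two parent–offspring links: r = (1/2)^2 = 1/4).
Hamilton's rule with n recipients of equal r: n·r·B > C, so B > C/(n·r) = 0.356/(3·0.25) = 0.4747.

0.4747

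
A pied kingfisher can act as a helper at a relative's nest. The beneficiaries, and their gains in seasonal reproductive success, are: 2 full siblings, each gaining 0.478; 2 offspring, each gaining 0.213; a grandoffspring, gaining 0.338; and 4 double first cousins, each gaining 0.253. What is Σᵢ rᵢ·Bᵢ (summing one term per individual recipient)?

r to a full sibling = 0.5 (full sibs share both parents — two paths of length 2: r = 2·(1/2)^2 = 1/2).
r to an offspring = 1/2 (one parent–offspring link: r = (1/2)^1 = 1/2).
r to a grandoffspring = 1/4 (two parent–offspring links: r = (1/2)^2 = 1/4).
r to a double first cousin = 1/4 (double first cousins share both grandparent pairs — four paths of length 4: r = 4·(1/2)^4 = 1/4).
Summing one r·B term per recipient: 2·0.5·0.478 + 2·0.5·0.213 + 1·0.25·0.338 + 4·0.25·0.253 = 1.0285.

1.0285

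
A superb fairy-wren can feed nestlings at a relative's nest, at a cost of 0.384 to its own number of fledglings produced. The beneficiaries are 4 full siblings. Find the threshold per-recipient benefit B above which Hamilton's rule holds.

0.192

r to a full sibling = 0.5 (full sibs share both parents — two paths of length 2: r = 2·(1/2)^2 = 1/2).
Hamilton's rule with n recipients of equal r: n·r·B > C, so B > C/(n·r) = 0.384/(4·0.5) = 0.192.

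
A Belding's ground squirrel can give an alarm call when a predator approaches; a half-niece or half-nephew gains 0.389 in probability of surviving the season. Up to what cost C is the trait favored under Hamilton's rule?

0.048625

r to a half-niece or half-nephew = 1/8 (half-aunt/uncle↔niece/nephew: one path of length 3: r = (1/2)^3 = 1/8).
Hamilton's rule: n·r·B > C, so the trait is favored while C < n·r·B = 1·0.125·0.389 = 0.048625.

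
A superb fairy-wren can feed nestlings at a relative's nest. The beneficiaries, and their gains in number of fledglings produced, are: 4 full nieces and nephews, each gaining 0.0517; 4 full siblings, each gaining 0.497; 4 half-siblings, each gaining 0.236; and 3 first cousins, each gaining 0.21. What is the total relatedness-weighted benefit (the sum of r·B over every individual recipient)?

1.36045

r to a full niece or nephew = 1/4 (full aunt/uncle↔niece/nephew: two paths of length 3 through the shared grandparent pair: r = 2·(1/2)^3 = 1/4).
r to a full sibling = 0.5 (full sibs share both parents — two paths of length 2: r = 2·(1/2)^2 = 1/2).
r to a half-sibling = 0.25 (half-sibs share one parent — one path of length 2: r = (1/2)^2 = 1/4).
r to a first cousin = 0.125 (first cousins share one grandparent pair — two paths of length 4: r = 2·(1/2)^4 = 1/8).
Summing one r·B term per recipient: 4·0.25·0.0517 + 4·0.5·0.497 + 4·0.25·0.236 + 3·0.125·0.21 = 1.36045.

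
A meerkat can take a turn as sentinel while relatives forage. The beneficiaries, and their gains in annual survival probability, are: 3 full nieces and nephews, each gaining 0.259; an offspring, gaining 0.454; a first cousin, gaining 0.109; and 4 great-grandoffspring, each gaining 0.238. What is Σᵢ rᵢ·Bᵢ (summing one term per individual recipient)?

r to a full niece or nephew = 0.25 (full aunt/uncle↔niece/nephew: two paths of length 3 through the shared grandparent pair: r = 2·(1/2)^3 = 1/4).
r to an offspring = 0.5 (one parent–offspring link: r = (1/2)^1 = 1/2).
r to a first cousin = 1/8 (first cousins share one grandparent pair — two paths of length 4: r = 2·(1/2)^4 = 1/8).
r to a great-grandoffspring = 1/8 (three parent–offspring links: r = (1/2)^3 = 1/8).
Summing one r·B term per recipient: 3·0.25·0.259 + 1·0.5·0.454 + 1·0.125·0.109 + 4·0.125·0.238 = 0.553875.

0.553875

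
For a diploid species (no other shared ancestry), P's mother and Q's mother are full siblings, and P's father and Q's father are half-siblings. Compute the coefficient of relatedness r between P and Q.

0.1875

Wright's path rule: contributions from independent ancestry routes add.
P and Q are related in two ways: first cousins through their mothers (r = 1/8) and half first cousins through their fathers (r = 1/16).
r = 1/8 + 1/16 = 3/16 = 0.1875.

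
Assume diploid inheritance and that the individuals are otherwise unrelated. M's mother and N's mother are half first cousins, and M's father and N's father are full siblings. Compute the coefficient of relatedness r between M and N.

0.140625

Relatedness sums over independent paths through distinct common ancestors.
M and N are related in two ways: half second cousins through their mothers (r = 1/64) and first cousins through their fathers (r = 1/8).
r = 1/64 + 1/8 = 0.140625.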